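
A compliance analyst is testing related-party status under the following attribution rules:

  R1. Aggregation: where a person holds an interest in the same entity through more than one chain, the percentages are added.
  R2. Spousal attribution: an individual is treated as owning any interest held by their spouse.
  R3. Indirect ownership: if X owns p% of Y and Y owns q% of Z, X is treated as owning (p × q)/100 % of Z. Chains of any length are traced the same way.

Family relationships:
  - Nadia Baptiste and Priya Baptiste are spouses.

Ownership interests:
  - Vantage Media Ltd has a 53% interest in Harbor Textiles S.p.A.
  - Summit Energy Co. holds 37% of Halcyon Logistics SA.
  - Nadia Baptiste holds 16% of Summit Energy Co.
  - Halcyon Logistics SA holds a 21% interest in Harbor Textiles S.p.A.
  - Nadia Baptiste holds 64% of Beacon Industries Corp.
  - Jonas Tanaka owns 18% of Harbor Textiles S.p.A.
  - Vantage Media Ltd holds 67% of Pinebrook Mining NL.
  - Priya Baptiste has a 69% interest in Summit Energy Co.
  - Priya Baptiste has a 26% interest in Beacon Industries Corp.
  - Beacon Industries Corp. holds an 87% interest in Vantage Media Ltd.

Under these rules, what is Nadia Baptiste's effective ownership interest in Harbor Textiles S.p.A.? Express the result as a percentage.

By spousal attribution (R2), Nadia Baptiste is treated as also owning Priya Baptiste's interest in Summit Energy Co, giving 16% + 69% = 85%.
By spousal attribution (R2), Nadia Baptiste is treated as also owning Priya Baptiste's interest in Beacon Industries Corp, giving 64% + 26% = 90%.
Chain via Summit Energy Co. → Halcyon Logistics SA (R3): 85% × 37% × 21% = 6.6045% of Harbor Textiles S.p.A.
Chain via Beacon Industries Corp. → Vantage Media Ltd (R3): 90% × 87% × 53% = 41.499% of Harbor Textiles S.p.A.
Aggregating (R1): 6.6045% + 41.499% = 48.1035%.

48.1035%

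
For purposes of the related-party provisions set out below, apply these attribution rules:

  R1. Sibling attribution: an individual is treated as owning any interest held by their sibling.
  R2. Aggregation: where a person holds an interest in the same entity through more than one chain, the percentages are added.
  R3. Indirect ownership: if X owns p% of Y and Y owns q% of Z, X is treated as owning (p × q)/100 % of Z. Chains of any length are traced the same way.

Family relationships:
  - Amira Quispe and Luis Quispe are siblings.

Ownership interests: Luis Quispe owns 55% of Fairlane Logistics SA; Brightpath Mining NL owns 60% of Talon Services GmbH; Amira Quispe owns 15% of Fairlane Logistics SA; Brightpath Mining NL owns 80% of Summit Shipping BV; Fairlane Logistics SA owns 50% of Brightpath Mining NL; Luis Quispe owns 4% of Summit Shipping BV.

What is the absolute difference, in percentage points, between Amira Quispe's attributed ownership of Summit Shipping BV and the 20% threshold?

By sibling attribution (R1), Amira Quispe is treated as also owning Luis Quispe's interest in Fairlane Logistics SA, giving 15% + 55% = 70%.
By sibling attribution (R1), Amira Quispe is treated as owning Luis Quispe's 4% interest in Summit Shipping BV.
Chain via Fairlane Logistics SA → Brightpath Mining NL (R3): 70% × 50% × 80% = 28% of Summit Shipping BV.
Direct interest in Summit Shipping BV: 4%.
Aggregating (R2): 28% + 4% = 32%.
32% exceeds the 20% threshold by 12 percentage points.

12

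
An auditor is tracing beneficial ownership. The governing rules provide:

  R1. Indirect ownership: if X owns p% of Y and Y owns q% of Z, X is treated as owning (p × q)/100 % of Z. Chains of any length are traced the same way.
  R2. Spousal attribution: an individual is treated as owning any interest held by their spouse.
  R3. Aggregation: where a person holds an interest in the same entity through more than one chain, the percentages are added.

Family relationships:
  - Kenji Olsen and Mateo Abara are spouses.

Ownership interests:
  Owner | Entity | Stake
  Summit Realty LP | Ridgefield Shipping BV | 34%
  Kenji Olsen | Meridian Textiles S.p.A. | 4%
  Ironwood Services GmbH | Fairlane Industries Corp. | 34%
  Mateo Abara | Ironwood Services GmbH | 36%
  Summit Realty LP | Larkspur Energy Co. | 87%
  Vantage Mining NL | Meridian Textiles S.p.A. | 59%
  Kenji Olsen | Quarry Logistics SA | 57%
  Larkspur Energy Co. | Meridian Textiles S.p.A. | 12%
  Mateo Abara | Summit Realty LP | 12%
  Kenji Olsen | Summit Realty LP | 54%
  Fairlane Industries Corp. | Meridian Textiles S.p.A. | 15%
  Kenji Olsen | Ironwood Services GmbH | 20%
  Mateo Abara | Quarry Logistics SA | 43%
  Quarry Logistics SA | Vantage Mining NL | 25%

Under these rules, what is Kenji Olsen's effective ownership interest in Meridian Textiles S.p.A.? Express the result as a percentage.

By spousal attribution (R2), Kenji Olsen is treated as also owning Mateo Abara's interest in Summit Realty LP, giving 54% + 12% = 66%.
By spousal attribution (R2), Kenji Olsen is treated as also owning Mateo Abara's interest in Ironwood Services GmbH, giving 20% + 36% = 56%.
By spousal attribution (R2), Kenji Olsen is treated as also owning Mateo Abara's interest in Quarry Logistics SA, giving 57% + 43% = 100%.
Chain via Summit Realty LP → Larkspur Energy Co. (R1): 66% × 87% × 12% = 6.8904% of Meridian Textiles S.p.A.
Chain via Ironwood Services GmbH → Fairlane Industries Corp. (R1): 56% × 34% × 15% = 2.856% of Meridian Textiles S.p.A.
Chain via Quarry Logistics SA → Vantage Mining NL (R1): 100% × 25% × 59% = 14.75% of Meridian Textiles S.p.A.
Direct interest in Meridian Textiles S.p.A: 4%.
Aggregating (R3): 6.8904% + 2.856% + 14.75% + 4% = 28.4964%.

28.4964%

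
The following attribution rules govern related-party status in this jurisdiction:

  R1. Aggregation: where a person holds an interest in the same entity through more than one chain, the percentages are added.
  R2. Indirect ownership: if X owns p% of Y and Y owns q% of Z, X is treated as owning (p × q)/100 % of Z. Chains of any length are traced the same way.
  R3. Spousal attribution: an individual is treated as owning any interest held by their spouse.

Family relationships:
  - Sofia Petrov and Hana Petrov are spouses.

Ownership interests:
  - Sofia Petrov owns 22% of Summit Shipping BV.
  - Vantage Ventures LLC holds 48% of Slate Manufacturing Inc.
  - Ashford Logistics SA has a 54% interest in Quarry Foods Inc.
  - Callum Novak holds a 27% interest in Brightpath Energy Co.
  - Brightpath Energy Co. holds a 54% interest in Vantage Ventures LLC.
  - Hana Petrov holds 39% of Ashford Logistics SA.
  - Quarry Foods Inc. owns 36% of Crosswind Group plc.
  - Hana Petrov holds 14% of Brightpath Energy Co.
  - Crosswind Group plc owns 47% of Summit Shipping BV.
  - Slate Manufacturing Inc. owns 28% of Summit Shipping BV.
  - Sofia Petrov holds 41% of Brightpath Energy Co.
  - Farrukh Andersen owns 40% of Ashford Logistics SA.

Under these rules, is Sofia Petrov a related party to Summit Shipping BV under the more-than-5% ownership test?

Yes

By spousal attribution (R3), Sofia Petrov is treated as also owning Hana Petrov's interest in Brightpath Energy Co, giving 41% + 14% = 55%.
By spousal attribution (R3), Sofia Petrov is treated as owning Hana Petrov's 39% interest in Ashford Logistics SA.
Chain via Brightpath Energy Co. → Vantage Ventures LLC → Slate Manufacturing Inc. (R2): 55% × 54% × 48% × 28% = 3.99168% of Summit Shipping BV.
Direct interest in Summit Shipping BV: 22%.
Chain via Ashford Logistics SA → Quarry Foods Inc. → Crosswind Group plc (R2): 39% × 54% × 36% × 47% = 3.563352% of Summit Shipping BV.
Aggregating (R1): 3.99168% + 22% + 3.563352% = 29.555032%.
29.555032% exceeds the 5% threshold, so Sofia is a related party to Summit Shipping BV.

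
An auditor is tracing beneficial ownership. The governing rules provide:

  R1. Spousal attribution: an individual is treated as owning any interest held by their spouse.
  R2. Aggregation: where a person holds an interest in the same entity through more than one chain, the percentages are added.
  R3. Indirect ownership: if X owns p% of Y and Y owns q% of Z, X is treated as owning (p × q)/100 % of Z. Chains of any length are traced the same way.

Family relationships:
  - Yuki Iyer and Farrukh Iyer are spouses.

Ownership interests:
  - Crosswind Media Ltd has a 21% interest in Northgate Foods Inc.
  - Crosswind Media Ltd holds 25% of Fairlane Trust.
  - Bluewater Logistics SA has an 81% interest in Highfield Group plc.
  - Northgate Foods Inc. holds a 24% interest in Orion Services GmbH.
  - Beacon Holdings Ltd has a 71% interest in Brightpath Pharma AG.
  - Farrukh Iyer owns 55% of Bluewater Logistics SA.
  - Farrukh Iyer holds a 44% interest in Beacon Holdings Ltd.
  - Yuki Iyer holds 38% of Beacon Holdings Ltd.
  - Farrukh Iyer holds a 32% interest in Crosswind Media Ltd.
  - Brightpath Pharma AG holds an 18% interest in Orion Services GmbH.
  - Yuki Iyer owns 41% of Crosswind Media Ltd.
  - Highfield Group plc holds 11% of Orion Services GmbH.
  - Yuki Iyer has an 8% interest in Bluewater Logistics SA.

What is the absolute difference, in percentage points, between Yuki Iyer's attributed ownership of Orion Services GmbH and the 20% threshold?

0.2279

By spousal attribution (R1), Yuki Iyer is treated as also owning Farrukh Iyer's interest in Beacon Holdings Ltd, giving 38% + 44% = 82%.
By spousal attribution (R1), Yuki Iyer is treated as also owning Farrukh Iyer's interest in Bluewater Logistics SA, giving 8% + 55% = 63%.
By spousal attribution (R1), Yuki Iyer is treated as also owning Farrukh Iyer's interest in Crosswind Media Ltd, giving 41% + 32% = 73%.
Chain via Beacon Holdings Ltd → Brightpath Pharma AG (R3): 82% × 71% × 18% = 10.4796% of Orion Services GmbH.
Chain via Bluewater Logistics SA → Highfield Group plc (R3): 63% × 81% × 11% = 5.6133% of Orion Services GmbH.
Chain via Crosswind Media Ltd → Northgate Foods Inc. (R3): 73% × 21% × 24% = 3.6792% of Orion Services GmbH.
Aggregating (R2): 10.4796% + 5.6133% + 3.6792% = 19.7721%.
19.7721% falls short of the 20% threshold by 0.2279 percentage points.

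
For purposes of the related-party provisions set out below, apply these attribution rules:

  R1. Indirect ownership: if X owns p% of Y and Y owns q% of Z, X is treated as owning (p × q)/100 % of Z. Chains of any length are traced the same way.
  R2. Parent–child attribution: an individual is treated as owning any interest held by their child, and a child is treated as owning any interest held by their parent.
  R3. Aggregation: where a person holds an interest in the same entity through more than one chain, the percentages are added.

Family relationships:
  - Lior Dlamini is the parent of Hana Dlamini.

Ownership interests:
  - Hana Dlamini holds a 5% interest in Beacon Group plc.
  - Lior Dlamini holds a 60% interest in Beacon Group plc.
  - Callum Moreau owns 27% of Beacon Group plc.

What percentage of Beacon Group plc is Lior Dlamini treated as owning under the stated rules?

By parent–child attribution (R2), Lior Dlamini is treated as also owning Hana Dlamini's interest in Beacon Group plc, giving 60% + 5% = 65%.
Direct interest in Beacon Group plc: 65%.

65%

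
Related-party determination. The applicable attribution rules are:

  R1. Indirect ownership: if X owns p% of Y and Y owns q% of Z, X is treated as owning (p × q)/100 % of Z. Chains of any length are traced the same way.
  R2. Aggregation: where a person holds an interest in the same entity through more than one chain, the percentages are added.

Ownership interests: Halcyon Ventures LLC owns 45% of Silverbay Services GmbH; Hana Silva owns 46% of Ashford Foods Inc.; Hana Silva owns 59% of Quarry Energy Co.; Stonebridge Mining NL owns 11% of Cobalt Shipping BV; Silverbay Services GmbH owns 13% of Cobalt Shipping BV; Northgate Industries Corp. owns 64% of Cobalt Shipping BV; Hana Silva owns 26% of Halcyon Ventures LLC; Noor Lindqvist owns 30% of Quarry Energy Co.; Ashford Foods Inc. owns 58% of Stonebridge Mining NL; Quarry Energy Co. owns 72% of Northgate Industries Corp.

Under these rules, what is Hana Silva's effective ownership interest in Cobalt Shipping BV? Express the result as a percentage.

Chain via Halcyon Ventures LLC → Silverbay Services GmbH (R1): 26% × 45% × 13% = 1.521% of Cobalt Shipping BV.
Chain via Quarry Energy Co. → Northgate Industries Corp. (R1): 59% × 72% × 64% = 27.1872% of Cobalt Shipping BV.
Chain via Ashford Foods Inc. → Stonebridge Mining NL (R1): 46% × 58% × 11% = 2.9348% of Cobalt Shipping BV.
Aggregating (R2): 1.521% + 27.1872% + 2.9348% = 31.643%.

31.643%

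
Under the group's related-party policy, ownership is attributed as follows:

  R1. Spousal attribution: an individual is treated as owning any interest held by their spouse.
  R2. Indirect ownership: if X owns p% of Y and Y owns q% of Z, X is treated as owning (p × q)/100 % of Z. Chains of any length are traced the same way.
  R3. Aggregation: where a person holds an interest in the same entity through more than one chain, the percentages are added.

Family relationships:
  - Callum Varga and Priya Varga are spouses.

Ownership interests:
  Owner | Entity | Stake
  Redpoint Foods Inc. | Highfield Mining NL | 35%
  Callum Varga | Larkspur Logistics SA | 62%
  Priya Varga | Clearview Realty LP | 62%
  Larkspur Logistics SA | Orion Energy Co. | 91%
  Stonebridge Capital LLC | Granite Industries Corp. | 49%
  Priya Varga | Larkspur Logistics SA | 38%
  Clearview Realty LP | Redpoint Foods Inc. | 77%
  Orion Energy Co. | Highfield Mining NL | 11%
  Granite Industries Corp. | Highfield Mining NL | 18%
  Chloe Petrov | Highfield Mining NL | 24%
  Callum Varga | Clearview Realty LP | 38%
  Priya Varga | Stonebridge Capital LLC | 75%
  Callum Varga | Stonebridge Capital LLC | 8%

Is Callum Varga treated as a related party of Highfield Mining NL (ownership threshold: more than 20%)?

By spousal attribution (R1), Callum Varga is treated as also owning Priya Varga's interest in Larkspur Logistics SA, giving 62% + 38% = 100%.
By spousal attribution (R1), Callum Varga is treated as also owning Priya Varga's interest in Clearview Realty LP, giving 38% + 62% = 100%.
By spousal attribution (R1), Callum Varga is treated as also owning Priya Varga's interest in Stonebridge Capital LLC, giving 8% + 75% = 83%.
Chain via Larkspur Logistics SA → Orion Energy Co. (R2): 100% × 91% × 11% = 10.01% of Highfield Mining NL.
Chain via Clearview Realty LP → Redpoint Foods Inc. (R2): 100% × 77% × 35% = 26.95% of Highfield Mining NL.
Chain via Stonebridge Capital LLC → Granite Industries Corp. (R2): 83% × 49% × 18% = 7.3206% of Highfield Mining NL.
Aggregating (R3): 10.01% + 26.95% + 7.3206% = 44.2806%.
44.2806% exceeds the 20% threshold, so Callum is a related party to Highfield Mining NL.

Yes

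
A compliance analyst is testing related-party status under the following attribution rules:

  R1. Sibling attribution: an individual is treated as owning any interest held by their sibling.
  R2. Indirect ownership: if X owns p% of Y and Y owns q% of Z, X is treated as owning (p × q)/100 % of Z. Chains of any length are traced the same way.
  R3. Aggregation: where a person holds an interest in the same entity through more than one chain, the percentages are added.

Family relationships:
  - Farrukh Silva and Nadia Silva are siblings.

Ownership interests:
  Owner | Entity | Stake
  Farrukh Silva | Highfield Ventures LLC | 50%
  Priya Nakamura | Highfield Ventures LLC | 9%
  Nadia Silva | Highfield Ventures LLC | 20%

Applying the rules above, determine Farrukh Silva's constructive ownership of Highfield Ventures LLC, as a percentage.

By sibling attribution (R1), Farrukh Silva is treated as also owning Nadia Silva's interest in Highfield Ventures LLC, giving 50% + 20% = 70%.
Direct interest in Highfield Ventures LLC: 70%.

70%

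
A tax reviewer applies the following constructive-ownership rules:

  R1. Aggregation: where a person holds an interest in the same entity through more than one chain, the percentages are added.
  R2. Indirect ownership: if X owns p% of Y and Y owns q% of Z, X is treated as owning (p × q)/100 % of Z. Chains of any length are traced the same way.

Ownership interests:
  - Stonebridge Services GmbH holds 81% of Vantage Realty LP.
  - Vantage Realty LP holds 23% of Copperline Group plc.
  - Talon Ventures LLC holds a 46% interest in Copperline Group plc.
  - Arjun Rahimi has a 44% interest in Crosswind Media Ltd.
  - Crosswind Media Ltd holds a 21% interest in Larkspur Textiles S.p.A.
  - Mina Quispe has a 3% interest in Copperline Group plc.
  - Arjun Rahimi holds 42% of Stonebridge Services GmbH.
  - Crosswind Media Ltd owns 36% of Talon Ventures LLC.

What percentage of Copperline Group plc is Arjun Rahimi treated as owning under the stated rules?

15.111%

Chain via Crosswind Media Ltd → Talon Ventures LLC (R2): 44% × 36% × 46% = 7.2864% of Copperline Group plc.
Chain via Stonebridge Services GmbH → Vantage Realty LP (R2): 42% × 81% × 23% = 7.8246% of Copperline Group plc.
Aggregating (R1): 7.2864% + 7.8246% = 15.111%.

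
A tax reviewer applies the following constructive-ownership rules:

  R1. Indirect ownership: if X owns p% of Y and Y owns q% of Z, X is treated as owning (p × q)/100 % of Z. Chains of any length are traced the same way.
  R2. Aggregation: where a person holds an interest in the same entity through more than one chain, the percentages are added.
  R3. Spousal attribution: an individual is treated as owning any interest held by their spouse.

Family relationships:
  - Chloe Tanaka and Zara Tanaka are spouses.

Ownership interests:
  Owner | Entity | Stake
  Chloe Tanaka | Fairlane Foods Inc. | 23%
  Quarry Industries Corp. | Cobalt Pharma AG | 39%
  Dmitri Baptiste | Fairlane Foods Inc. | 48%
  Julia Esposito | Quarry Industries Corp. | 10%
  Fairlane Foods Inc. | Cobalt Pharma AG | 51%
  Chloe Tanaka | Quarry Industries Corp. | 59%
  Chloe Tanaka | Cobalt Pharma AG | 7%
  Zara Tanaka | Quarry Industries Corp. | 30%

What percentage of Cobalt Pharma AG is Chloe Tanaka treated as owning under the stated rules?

53.44%

By spousal attribution (R3), Chloe Tanaka is treated as also owning Zara Tanaka's interest in Quarry Industries Corp, giving 59% + 30% = 89%.
Chain via Fairlane Foods Inc. (R1): 23% × 51% = 11.73% of Cobalt Pharma AG.
Chain via Quarry Industries Corp. (R1): 89% × 39% = 34.71% of Cobalt Pharma AG.
Direct interest in Cobalt Pharma AG: 7%.
Aggregating (R2): 11.73% + 34.71% + 7% = 53.44%.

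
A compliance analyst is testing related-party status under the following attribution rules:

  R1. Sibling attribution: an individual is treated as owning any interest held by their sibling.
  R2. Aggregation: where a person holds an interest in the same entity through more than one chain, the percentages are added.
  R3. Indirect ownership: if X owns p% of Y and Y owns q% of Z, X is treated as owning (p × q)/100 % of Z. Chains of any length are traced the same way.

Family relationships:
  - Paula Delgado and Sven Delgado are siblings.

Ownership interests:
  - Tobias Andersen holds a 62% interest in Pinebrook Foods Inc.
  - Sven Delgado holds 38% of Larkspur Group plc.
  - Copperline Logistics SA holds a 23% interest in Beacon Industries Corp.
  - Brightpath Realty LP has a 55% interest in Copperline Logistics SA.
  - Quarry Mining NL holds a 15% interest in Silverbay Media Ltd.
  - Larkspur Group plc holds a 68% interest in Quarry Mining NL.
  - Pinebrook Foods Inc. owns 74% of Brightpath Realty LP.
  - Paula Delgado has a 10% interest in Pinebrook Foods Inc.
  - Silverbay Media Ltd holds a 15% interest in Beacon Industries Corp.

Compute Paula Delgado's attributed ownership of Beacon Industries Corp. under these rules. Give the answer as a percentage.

1.5175%

By sibling attribution (R1), Paula Delgado is treated as owning Sven Delgado's 38% interest in Larkspur Group plc.
Chain via Pinebrook Foods Inc. → Brightpath Realty LP → Copperline Logistics SA (R3): 10% × 74% × 55% × 23% = 0.9361% of Beacon Industries Corp.
Chain via Larkspur Group plc → Quarry Mining NL → Silverbay Media Ltd (R3): 38% × 68% × 15% × 15% = 0.5814% of Beacon Industries Corp.
Aggregating (R2): 0.9361% + 0.5814% = 1.5175%.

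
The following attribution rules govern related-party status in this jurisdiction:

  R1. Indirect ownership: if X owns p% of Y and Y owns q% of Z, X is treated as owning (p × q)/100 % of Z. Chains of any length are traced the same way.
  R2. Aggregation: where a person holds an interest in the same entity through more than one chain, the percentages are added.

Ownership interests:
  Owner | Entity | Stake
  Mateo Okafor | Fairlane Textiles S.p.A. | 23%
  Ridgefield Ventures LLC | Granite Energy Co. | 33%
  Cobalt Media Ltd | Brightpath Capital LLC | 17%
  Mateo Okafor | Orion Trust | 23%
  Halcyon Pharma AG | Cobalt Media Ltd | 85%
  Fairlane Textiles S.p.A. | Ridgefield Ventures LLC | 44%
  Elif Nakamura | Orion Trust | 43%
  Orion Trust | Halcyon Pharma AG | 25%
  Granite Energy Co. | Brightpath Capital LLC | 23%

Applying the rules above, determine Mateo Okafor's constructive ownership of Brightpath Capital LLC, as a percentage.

1.598983%

Chain via Fairlane Textiles S.p.A. → Ridgefield Ventures LLC → Granite Energy Co. (R1): 23% × 44% × 33% × 23% = 0.768108% of Brightpath Capital LLC.
Chain via Orion Trust → Halcyon Pharma AG → Cobalt Media Ltd (R1): 23% × 25% × 85% × 17% = 0.830875% of Brightpath Capital LLC.
Aggregating (R2): 0.768108% + 0.830875% = 1.598983%.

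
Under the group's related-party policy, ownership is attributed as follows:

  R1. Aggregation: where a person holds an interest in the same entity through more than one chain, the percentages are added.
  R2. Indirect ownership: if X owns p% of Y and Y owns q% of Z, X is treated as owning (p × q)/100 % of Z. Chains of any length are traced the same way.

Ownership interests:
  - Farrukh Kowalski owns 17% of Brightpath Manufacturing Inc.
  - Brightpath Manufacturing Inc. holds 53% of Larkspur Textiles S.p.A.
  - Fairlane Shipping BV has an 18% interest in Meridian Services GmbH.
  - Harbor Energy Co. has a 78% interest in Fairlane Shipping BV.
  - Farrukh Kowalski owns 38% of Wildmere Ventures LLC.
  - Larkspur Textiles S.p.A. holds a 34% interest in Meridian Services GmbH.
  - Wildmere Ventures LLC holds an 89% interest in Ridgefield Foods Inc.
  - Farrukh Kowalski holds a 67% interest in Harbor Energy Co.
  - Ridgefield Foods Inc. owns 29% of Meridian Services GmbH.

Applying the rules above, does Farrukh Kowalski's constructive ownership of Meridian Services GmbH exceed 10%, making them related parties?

Chain via Wildmere Ventures LLC → Ridgefield Foods Inc. (R2): 38% × 89% × 29% = 9.8078% of Meridian Services GmbH.
Chain via Brightpath Manufacturing Inc. → Larkspur Textiles S.p.A. (R2): 17% × 53% × 34% = 3.0634% of Meridian Services GmbH.
Chain via Harbor Energy Co. → Fairlane Shipping BV (R2): 67% × 78% × 18% = 9.4068% of Meridian Services GmbH.
Aggregating (R1): 9.8078% + 3.0634% + 9.4068% = 22.278%.
22.278% exceeds the 10% threshold, so Farrukh is a related party to Meridian Services GmbH.

Yes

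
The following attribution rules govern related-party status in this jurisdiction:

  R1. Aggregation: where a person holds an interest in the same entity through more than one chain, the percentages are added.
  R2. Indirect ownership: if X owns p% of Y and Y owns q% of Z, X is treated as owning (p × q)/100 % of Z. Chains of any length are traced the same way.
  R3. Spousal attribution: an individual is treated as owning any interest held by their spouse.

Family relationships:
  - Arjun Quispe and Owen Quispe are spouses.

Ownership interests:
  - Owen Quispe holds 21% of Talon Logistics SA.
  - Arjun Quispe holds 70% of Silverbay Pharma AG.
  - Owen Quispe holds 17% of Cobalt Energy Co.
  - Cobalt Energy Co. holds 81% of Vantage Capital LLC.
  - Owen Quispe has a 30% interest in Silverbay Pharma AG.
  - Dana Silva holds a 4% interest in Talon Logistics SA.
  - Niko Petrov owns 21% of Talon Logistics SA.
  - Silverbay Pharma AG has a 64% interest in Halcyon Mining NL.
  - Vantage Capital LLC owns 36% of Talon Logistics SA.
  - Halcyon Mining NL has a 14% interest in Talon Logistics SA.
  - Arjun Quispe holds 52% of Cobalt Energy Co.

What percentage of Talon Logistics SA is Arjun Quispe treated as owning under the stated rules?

50.0804%

By spousal attribution (R3), Arjun Quispe is treated as also owning Owen Quispe's interest in Cobalt Energy Co, giving 52% + 17% = 69%.
By spousal attribution (R3), Arjun Quispe is treated as also owning Owen Quispe's interest in Silverbay Pharma AG, giving 70% + 30% = 100%.
By spousal attribution (R3), Arjun Quispe is treated as owning Owen Quispe's 21% interest in Talon Logistics SA.
Chain via Cobalt Energy Co. → Vantage Capital LLC (R2): 69% × 81% × 36% = 20.1204% of Talon Logistics SA.
Chain via Silverbay Pharma AG → Halcyon Mining NL (R2): 100% × 64% × 14% = 8.96% of Talon Logistics SA.
Direct interest in Talon Logistics SA: 21%.
Aggregating (R1): 20.1204% + 8.96% + 21% = 50.0804%.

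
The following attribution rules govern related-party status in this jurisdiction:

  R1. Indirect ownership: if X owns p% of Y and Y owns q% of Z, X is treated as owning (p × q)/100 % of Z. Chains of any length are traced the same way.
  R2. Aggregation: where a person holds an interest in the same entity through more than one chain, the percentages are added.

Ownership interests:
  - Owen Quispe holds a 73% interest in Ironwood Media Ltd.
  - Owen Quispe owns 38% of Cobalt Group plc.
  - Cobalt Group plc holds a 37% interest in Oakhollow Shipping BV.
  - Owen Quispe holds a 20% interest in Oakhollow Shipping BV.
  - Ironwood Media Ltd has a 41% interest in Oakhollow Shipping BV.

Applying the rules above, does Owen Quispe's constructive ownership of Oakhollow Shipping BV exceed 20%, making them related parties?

Yes

Chain via Cobalt Group plc (R1): 38% × 37% = 14.06% of Oakhollow Shipping BV.
Chain via Ironwood Media Ltd (R1): 73% × 41% = 29.93% of Oakhollow Shipping BV.
Direct interest in Oakhollow Shipping BV: 20%.
Aggregating (R2): 14.06% + 29.93% + 20% = 63.99%.
63.99% exceeds the 20% threshold, so Owen is a related party to Oakhollow Shipping BV.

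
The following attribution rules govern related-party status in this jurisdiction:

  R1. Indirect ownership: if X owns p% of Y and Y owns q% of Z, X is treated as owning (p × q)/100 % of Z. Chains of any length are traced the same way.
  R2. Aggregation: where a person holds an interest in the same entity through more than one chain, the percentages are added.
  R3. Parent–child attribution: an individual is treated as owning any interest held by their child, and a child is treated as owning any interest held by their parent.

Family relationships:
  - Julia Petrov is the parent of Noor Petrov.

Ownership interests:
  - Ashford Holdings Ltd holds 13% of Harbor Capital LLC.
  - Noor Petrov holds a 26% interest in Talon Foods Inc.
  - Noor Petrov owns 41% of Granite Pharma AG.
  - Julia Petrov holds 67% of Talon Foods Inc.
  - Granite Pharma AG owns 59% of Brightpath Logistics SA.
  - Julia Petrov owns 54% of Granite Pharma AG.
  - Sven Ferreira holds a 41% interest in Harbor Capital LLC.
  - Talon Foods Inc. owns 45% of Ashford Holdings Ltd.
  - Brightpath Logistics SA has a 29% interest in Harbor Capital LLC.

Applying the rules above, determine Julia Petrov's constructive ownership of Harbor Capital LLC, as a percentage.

By parent–child attribution (R3), Julia Petrov is treated as also owning Noor Petrov's interest in Talon Foods Inc, giving 67% + 26% = 93%.
By parent–child attribution (R3), Julia Petrov is treated as also owning Noor Petrov's interest in Granite Pharma AG, giving 54% + 41% = 95%.
Chain via Talon Foods Inc. → Ashford Holdings Ltd (R1): 93% × 45% × 13% = 5.4405% of Harbor Capital LLC.
Chain via Granite Pharma AG → Brightpath Logistics SA (R1): 95% × 59% × 29% = 16.2545% of Harbor Capital LLC.
Aggregating (R2): 5.4405% + 16.2545% = 21.695%.

21.695%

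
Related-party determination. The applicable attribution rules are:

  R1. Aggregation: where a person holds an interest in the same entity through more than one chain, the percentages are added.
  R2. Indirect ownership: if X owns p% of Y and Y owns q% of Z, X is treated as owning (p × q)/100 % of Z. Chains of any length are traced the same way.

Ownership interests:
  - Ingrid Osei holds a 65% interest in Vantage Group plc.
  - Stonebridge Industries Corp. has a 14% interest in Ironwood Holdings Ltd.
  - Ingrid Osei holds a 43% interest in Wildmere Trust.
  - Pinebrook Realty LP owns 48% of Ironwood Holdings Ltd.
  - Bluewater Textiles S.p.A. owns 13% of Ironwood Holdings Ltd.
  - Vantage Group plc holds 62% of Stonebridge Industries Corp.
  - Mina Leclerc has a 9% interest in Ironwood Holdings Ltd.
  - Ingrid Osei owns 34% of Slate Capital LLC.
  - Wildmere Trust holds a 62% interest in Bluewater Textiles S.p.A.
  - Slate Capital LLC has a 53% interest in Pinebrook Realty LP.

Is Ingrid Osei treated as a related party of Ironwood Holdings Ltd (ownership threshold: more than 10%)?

Chain via Wildmere Trust → Bluewater Textiles S.p.A. (R2): 43% × 62% × 13% = 3.4658% of Ironwood Holdings Ltd.
Chain via Vantage Group plc → Stonebridge Industries Corp. (R2): 65% × 62% × 14% = 5.642% of Ironwood Holdings Ltd.
Chain via Slate Capital LLC → Pinebrook Realty LP (R2): 34% × 53% × 48% = 8.6496% of Ironwood Holdings Ltd.
Aggregating (R1): 3.4658% + 5.642% + 8.6496% = 17.7574%.
17.7574% exceeds the 10% threshold, so Ingrid is a related party to Ironwood Holdings Ltd.

Yes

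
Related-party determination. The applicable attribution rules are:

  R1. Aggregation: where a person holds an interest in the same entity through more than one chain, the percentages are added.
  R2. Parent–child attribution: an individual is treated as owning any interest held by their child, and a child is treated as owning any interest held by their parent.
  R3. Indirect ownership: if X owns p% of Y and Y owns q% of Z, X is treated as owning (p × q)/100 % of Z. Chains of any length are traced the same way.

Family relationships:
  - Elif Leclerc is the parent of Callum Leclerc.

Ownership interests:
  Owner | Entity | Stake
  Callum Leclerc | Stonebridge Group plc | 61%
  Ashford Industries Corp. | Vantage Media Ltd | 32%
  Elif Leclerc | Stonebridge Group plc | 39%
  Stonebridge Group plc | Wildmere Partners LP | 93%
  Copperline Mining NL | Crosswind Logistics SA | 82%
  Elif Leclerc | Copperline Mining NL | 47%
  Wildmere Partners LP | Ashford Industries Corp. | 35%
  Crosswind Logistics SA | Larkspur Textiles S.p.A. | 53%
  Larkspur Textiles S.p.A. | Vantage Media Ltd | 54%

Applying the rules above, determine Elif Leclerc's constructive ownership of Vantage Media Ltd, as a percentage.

21.446148%

By parent–child attribution (R2), Elif Leclerc is treated as also owning Callum Leclerc's interest in Stonebridge Group plc, giving 39% + 61% = 100%.
Chain via Stonebridge Group plc → Wildmere Partners LP → Ashford Industries Corp. (R3): 100% × 93% × 35% × 32% = 10.416% of Vantage Media Ltd.
Chain via Copperline Mining NL → Crosswind Logistics SA → Larkspur Textiles S.p.A. (R3): 47% × 82% × 53% × 54% = 11.030148% of Vantage Media Ltd.
Aggregating (R1): 10.416% + 11.030148% = 21.446148%.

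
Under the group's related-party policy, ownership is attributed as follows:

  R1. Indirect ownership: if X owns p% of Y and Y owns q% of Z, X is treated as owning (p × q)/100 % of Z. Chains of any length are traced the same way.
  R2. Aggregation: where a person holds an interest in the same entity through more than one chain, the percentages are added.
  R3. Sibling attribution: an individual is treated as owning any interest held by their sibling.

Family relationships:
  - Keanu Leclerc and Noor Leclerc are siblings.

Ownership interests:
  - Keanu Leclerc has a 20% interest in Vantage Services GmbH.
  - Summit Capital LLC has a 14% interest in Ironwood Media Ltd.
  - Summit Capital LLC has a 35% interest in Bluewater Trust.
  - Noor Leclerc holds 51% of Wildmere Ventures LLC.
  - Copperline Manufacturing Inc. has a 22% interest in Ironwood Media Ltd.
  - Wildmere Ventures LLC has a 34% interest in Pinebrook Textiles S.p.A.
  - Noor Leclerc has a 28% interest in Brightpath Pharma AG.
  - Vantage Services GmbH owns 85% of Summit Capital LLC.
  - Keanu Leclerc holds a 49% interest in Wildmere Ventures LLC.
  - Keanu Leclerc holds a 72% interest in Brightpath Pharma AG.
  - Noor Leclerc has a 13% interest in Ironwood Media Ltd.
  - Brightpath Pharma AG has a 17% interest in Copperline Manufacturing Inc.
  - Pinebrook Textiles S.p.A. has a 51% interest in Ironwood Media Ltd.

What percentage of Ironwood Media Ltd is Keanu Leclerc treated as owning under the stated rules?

By sibling attribution (R3), Keanu Leclerc is treated as also owning Noor Leclerc's interest in Brightpath Pharma AG, giving 72% + 28% = 100%.
By sibling attribution (R3), Keanu Leclerc is treated as also owning Noor Leclerc's interest in Wildmere Ventures LLC, giving 49% + 51% = 100%.
By sibling attribution (R3), Keanu Leclerc is treated as owning Noor Leclerc's 13% interest in Ironwood Media Ltd.
Chain via Vantage Services GmbH → Summit Capital LLC (R1): 20% × 85% × 14% = 2.38% of Ironwood Media Ltd.
Chain via Brightpath Pharma AG → Copperline Manufacturing Inc. (R1): 100% × 17% × 22% = 3.74% of Ironwood Media Ltd.
Chain via Wildmere Ventures LLC → Pinebrook Textiles S.p.A. (R1): 100% × 34% × 51% = 17.34% of Ironwood Media Ltd.
Direct interest in Ironwood Media Ltd: 13%.
Aggregating (R2): 2.38% + 3.74% + 17.34% + 13% = 36.46%.

36.46%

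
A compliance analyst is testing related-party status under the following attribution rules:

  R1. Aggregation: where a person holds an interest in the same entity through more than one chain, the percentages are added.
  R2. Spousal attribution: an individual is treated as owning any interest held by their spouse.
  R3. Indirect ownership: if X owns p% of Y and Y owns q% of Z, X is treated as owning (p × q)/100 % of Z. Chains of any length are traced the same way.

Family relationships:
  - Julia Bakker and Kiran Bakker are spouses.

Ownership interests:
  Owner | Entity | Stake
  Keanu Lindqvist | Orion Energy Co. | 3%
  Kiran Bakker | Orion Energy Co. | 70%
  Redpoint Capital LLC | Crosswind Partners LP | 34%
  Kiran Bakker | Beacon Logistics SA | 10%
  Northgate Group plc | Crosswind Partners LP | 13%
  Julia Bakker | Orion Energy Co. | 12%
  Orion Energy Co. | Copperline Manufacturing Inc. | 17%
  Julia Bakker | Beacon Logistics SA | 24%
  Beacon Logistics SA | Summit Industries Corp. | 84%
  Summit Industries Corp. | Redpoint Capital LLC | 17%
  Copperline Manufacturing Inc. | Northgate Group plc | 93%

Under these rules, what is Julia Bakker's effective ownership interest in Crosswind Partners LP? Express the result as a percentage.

3.336114%

By spousal attribution (R2), Julia Bakker is treated as also owning Kiran Bakker's interest in Orion Energy Co, giving 12% + 70% = 82%.
By spousal attribution (R2), Julia Bakker is treated as also owning Kiran Bakker's interest in Beacon Logistics SA, giving 24% + 10% = 34%.
Chain via Orion Energy Co. → Copperline Manufacturing Inc. → Northgate Group plc (R3): 82% × 17% × 93% × 13% = 1.685346% of Crosswind Partners LP.
Chain via Beacon Logistics SA → Summit Industries Corp. → Redpoint Capital LLC (R3): 34% × 84% × 17% × 34% = 1.650768% of Crosswind Partners LP.
Aggregating (R1): 1.685346% + 1.650768% = 3.336114%.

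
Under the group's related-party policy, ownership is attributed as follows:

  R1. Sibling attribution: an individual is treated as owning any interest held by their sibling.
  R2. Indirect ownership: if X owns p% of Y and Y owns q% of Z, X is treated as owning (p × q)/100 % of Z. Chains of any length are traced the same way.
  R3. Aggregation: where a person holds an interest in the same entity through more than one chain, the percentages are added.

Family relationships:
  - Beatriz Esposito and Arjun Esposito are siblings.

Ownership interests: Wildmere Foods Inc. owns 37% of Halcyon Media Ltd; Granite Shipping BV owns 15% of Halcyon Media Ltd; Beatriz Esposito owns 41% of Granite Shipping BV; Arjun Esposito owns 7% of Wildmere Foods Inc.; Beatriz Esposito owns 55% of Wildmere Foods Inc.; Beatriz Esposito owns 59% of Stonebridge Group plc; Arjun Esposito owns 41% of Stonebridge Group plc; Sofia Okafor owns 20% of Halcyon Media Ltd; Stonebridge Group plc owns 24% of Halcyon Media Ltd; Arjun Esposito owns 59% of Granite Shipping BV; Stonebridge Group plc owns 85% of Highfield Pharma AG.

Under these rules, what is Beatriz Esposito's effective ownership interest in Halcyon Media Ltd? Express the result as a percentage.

By sibling attribution (R1), Beatriz Esposito is treated as also owning Arjun Esposito's interest in Stonebridge Group plc, giving 59% + 41% = 100%.
By sibling attribution (R1), Beatriz Esposito is treated as also owning Arjun Esposito's interest in Wildmere Foods Inc, giving 55% + 7% = 62%.
By sibling attribution (R1), Beatriz Esposito is treated as also owning Arjun Esposito's interest in Granite Shipping BV, giving 41% + 59% = 100%.
Chain via Stonebridge Group plc (R2): 100% × 24% = 24% of Halcyon Media Ltd.
Chain via Wildmere Foods Inc. (R2): 62% × 37% = 22.94% of Halcyon Media Ltd.
Chain via Granite Shipping BV (R2): 100% × 15% = 15% of Halcyon Media Ltd.
Aggregating (R3): 24% + 22.94% + 15% = 61.94%.

61.94%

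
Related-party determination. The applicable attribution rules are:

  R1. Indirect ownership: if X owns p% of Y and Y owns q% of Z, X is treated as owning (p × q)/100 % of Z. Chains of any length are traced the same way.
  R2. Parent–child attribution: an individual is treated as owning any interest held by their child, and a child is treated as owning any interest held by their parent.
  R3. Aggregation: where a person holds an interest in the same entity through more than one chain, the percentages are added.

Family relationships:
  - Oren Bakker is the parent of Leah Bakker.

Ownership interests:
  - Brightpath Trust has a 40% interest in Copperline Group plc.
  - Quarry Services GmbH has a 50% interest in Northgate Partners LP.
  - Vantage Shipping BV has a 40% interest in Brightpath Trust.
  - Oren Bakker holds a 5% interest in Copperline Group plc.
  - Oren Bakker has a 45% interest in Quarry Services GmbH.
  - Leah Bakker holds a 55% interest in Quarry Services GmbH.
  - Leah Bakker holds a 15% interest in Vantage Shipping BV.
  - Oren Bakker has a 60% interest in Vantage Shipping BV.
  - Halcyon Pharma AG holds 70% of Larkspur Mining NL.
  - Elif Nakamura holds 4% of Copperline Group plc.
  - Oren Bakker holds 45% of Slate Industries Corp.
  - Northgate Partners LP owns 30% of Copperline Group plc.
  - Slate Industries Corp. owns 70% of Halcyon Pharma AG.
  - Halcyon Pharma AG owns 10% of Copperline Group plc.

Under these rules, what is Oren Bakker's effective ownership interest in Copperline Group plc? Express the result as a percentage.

35.15%

By parent–child attribution (R2), Oren Bakker is treated as also owning Leah Bakker's interest in Vantage Shipping BV, giving 60% + 15% = 75%.
By parent–child attribution (R2), Oren Bakker is treated as also owning Leah Bakker's interest in Quarry Services GmbH, giving 45% + 55% = 100%.
Chain via Slate Industries Corp. → Halcyon Pharma AG (R1): 45% × 70% × 10% = 3.15% of Copperline Group plc.
Chain via Vantage Shipping BV → Brightpath Trust (R1): 75% × 40% × 40% = 12% of Copperline Group plc.
Chain via Quarry Services GmbH → Northgate Partners LP (R1): 100% × 50% × 30% = 15% of Copperline Group plc.
Direct interest in Copperline Group plc: 5%.
Aggregating (R3): 3.15% + 12% + 15% + 5% = 35.15%.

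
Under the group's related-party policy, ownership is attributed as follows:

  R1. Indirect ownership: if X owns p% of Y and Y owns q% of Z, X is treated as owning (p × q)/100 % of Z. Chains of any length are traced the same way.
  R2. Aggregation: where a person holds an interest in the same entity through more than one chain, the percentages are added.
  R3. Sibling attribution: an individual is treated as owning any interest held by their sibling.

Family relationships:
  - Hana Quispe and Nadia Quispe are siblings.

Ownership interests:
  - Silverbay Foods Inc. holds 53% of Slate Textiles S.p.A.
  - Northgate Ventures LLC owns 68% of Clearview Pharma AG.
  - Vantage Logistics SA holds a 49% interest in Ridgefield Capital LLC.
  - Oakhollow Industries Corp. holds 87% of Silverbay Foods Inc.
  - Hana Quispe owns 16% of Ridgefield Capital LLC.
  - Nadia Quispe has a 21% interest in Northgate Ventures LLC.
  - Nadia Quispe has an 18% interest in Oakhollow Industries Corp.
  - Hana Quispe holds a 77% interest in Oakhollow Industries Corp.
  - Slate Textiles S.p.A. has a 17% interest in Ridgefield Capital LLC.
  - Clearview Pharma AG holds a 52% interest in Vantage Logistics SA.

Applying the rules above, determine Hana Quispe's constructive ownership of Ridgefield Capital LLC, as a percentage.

By sibling attribution (R3), Hana Quispe is treated as also owning Nadia Quispe's interest in Oakhollow Industries Corp, giving 77% + 18% = 95%.
By sibling attribution (R3), Hana Quispe is treated as owning Nadia Quispe's 21% interest in Northgate Ventures LLC.
Chain via Oakhollow Industries Corp. → Silverbay Foods Inc. → Slate Textiles S.p.A. (R1): 95% × 87% × 53% × 17% = 7.446765% of Ridgefield Capital LLC.
Direct interest in Ridgefield Capital LLC: 16%.
Chain via Northgate Ventures LLC → Clearview Pharma AG → Vantage Logistics SA (R1): 21% × 68% × 52% × 49% = 3.638544% of Ridgefield Capital LLC.
Aggregating (R2): 7.446765% + 16% + 3.638544% = 27.085309%.

27.085309%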